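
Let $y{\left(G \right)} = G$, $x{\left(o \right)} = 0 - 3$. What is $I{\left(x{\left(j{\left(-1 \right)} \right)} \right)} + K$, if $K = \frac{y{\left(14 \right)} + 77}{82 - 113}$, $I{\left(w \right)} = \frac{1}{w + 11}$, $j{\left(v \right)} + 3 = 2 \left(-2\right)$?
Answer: $- \frac{697}{248} \approx -2.8105$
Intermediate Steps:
$j{\left(v \right)} = -7$ ($j{\left(v \right)} = -3 + 2 \left(-2\right) = -3 - 4 = -7$)
$x{\left(o \right)} = -3$
$I{\left(w \right)} = \frac{1}{11 + w}$
$K = - \frac{91}{31}$ ($K = \frac{14 + 77}{82 - 113} = \frac{91}{-31} = 91 \left(- \frac{1}{31}\right) = - \frac{91}{31} \approx -2.9355$)
$I{\left(x{\left(j{\left(-1 \right)} \right)} \right)} + K = \frac{1}{11 - 3} - \frac{91}{31} = \frac{1}{8} - \frac{91}{31} = - \frac{697}{248}$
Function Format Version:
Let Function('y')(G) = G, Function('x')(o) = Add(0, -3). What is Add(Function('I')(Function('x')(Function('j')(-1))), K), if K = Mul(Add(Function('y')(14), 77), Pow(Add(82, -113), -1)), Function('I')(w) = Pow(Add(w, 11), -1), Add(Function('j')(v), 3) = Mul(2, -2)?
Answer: Rational(-697, 248) ≈ -2.8105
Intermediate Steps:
Function('j')(v) = -7 (Function('j')(v) = Add(-3, Mul(2, -2)) = Add(-3, -4) = -7)
Function('x')(o) = -3
Function('I')(w) = Pow(Add(11, w), -1)
K = Rational(-91, 31) (K = Mul(Add(14, 77), Pow(Add(82, -113), -1)) = Mul(91, Pow(-31, -1)) = Mul(91, Rational(-1, 31)) = Rational(-91, 31) ≈ -2.9355)
Add(Function('I')(Function('x')(Function('j')(-1))), K) = Add(Pow(Add(11, -3), -1), Rational(-91, 31)) = Add(Pow(8, -1), Rational(-91, 31)) = Add(Rational(1, 8), Rational(-91, 31)) = Rational(-697, 248)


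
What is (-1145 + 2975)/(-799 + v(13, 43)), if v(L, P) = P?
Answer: -305/126 ≈ -2.4206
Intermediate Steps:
(-1145 + 2975)/(-799 + v(13, 43)) = (-1145 + 2975)/(-799 + 43) = 1830/(-756) = 1830*(-1/756) = -305/126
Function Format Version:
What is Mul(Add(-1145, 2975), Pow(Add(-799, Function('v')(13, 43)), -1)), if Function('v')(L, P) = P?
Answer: Rational(-305, 126) ≈ -2.4206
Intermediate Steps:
Mul(Add(-1145, 2975), Pow(Add(-799, Function('v')(13, 43)), -1)) = Mul(Add(-1145, 2975), Pow(Add(-799, 43), -1)) = Mul(1830, Pow(-756, -1)) = Mul(1830, Rational(-1, 756)) = Rational(-305, 126)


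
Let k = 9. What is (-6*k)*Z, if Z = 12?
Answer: -648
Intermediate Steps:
(-6*k)*Z = -6*9*12 = -54*12 = -648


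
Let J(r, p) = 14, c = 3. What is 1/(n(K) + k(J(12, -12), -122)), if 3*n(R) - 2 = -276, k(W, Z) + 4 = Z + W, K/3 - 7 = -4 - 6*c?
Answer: -3/610 ≈ -0.0049180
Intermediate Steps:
K = -45 (K = 21 + 3*(-4 - 6*3) = 21 + 3*(-4 - 18) = 21 + 3*(-22) = 21 - 66 = -45)
k(W, Z) = -4 + W + Z (k(W, Z) = -4 + (Z + W) = -4 + (W + Z) = -4 + W + Z)
n(R) = -274/3 (n(R) = ⅔ + (⅓)*(-276) = ⅔ - 92 = -274/3)
1/(n(K) + k(J(12, -12), -122)) = 1/(-274/3 + (-4 + 14 - 122)) = 1/(-274/3 - 112) = 1/(-610/3) = -3/610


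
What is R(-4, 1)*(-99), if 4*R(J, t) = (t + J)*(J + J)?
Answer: -594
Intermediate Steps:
R(J, t) = J*(J + t)/2 (R(J, t) = ((t + J)*(J + J))/4 = ((J + t)*(2*J))/4 = (2*J*(J + t))/4 = J*(J + t)/2)
R(-4, 1)*(-99) = ((½)*(-4)*(-4 + 1))*(-99) = ((½)*(-4)*(-3))*(-99) = 6*(-99) = -594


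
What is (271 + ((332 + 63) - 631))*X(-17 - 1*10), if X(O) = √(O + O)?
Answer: 105*I*√6 ≈ 257.2*I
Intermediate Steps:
X(O) = √2*√O (X(O) = √(2*O) = √2*√O)
(271 + ((332 + 63) - 631))*X(-17 - 1*10) = (271 + ((332 + 63) - 631))*(√2*√(-17 - 1*10)) = (271 + (395 - 631))*(√2*√(-17 - 10)) = (271 - 236)*(√2*√(-27)) = 35*(√2*(3*I*√3)) = 35*(3*I*√6) = 105*I*√6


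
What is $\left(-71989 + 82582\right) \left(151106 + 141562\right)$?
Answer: $3100232124$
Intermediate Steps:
$\left(-71989 + 82582\right) \left(151106 + 141562\right) = 10593 \cdot 292668 = 3100232124$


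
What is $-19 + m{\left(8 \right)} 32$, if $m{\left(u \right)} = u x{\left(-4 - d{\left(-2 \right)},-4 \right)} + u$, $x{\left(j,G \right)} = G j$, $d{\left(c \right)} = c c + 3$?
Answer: $11501$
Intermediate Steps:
$d{\left(c \right)} = 3 + c^{2}$ ($d{\left(c \right)} = c^{2} + 3 = 3 + c^{2}$)
$m{\left(u \right)} = 45 u$ ($m{\left(u \right)} = u \left(- 4 \left(-4 - \left(3 + \left(-2\right)^{2}\right)\right)\right) + u = u \left(- 4 \left(-4 - \left(3 + 4\right)\right)\right) + u = u \left(- 4 \left(-4 - 7\right)\right) + u = u \left(\left(-4\right) \left(-11\right)\right) + u = u 44 + u = 44 u + u = 45 u$)
$-19 + m{\left(8 \right)} 32 = -19 + 45 \cdot 8 \cdot 32 = -19 + 360 \cdot 32 = -19 + 11520 = 11501$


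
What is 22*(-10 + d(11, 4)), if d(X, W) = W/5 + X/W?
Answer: -1419/10 ≈ -141.90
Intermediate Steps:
d(X, W) = W/5 + X/W (d(X, W) = W*(⅕) + X/W = W/5 + X/W)
22*(-10 + d(11, 4)) = 22*(-10 + ((⅕)*4 + 11/4)) = 22*(-10 + (⅘ + 11*(¼))) = 22*(-10 + (⅘ + 11/4)) = 22*(-10 + 71/20) = 22*(-129/20) = -1419/10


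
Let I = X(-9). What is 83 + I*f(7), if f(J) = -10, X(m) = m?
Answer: 173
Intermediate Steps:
I = -9
83 + I*f(7) = 83 - 9*(-10) = 83 + 90 = 173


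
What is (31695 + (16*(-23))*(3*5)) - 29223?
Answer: -3048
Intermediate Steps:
(31695 + (16*(-23))*(3*5)) - 29223 = (31695 - 368*15) - 29223 = (31695 - 5520) - 29223 = 26175 - 29223 = -3048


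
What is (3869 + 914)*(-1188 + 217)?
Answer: -4644293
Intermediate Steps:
(3869 + 914)*(-1188 + 217) = 4783*(-971) = -4644293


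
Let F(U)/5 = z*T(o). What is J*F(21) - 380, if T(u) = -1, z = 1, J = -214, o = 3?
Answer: 690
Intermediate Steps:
F(U) = -5 (F(U) = 5*(1*(-1)) = 5*(-1) = -5)
J*F(21) - 380 = -214*(-5) - 380 = 1070 - 380 = 690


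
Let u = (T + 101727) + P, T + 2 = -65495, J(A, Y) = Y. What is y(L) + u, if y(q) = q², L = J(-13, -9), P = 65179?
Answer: 101490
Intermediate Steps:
T = -65497 (T = -2 - 65495 = -65497)
L = -9
u = 101409 (u = (-65497 + 101727) + 65179 = 36230 + 65179 = 101409)
y(L) + u = (-9)² + 101409 = 81 + 101409 = 101490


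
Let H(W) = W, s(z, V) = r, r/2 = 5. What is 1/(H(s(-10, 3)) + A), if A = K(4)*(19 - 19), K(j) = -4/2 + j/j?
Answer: 1/10 ≈ 0.10000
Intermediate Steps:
r = 10 (r = 2*5 = 10)
s(z, V) = 10
K(j) = -1 (K(j) = -4*1/2 + 1 = -2 + 1 = -1)
A = 0 (A = -(19 - 19) = -1*0 = 0)
1/(H(s(-10, 3)) + A) = 1/(10 + 0) = 1/10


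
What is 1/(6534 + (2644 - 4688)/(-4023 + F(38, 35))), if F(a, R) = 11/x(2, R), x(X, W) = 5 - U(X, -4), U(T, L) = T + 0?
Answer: 6029/39396552 ≈ 0.00015303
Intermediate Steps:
U(T, L) = T
x(X, W) = 5 - X
F(a, R) = 11/3 (F(a, R) = 11/(5 - 1*2) = 11/(5 - 2) = 11/3)
1/(6534 + (2644 - 4688)/(-4023 + F(38, 35))) = 1/(6534 + (2644 - 4688)/(-4023 + 11/3)) = 1/(6534 - 2044/(-12058/3)) = 1/(6534 - 2044*(-3/12058)) = 1/(6534 + 3066/6029) = 1/(39396552/6029) = 6029/39396552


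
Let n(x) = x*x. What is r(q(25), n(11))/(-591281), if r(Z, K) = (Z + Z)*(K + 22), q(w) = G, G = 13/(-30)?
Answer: 1859/8869215 ≈ 0.00020960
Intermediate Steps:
n(x) = x²
G = -13/30 (G = 13*(-1/30) = -13/30 ≈ -0.43333)
q(w) = -13/30
r(Z, K) = 2*Z*(22 + K) (r(Z, K) = (2*Z)*(22 + K) = 2*Z*(22 + K))
r(q(25), n(11))/(-591281) = (2*(-13/30)*(22 + 11²))/(-591281) = (2*(-13/30)*(22 + 121))*(-1/591281) = (2*(-13/30)*143)*(-1/591281) = -1859/15*(-1/591281) = 1859/8869215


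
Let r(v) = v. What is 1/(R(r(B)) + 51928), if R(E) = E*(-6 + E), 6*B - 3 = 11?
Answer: 9/467275 ≈ 1.9261e-5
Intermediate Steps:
B = 7/3 (B = 1/2 + (1/6)*11 = 1/2 + 11/6 = 7/3 ≈ 2.3333)
1/(R(r(B)) + 51928) = 1/(7*(-6 + 7/3)/3 + 51928) = 1/((7/3)*(-11/3) + 51928) = 1/(-77/9 + 51928) = 1/(467275/9) = 9/467275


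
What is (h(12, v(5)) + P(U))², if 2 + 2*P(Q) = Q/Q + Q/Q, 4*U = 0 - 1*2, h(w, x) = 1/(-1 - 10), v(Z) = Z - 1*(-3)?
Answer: 1/121 ≈ 0.0082645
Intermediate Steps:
v(Z) = 3 + Z (v(Z) = Z + 3 = 3 + Z)
h(w, x) = -1/11 (h(w, x) = 1/(-11) = -1/11)
U = -½ (U = (0 - 1*2)/4 = (0 - 2)/4 = (¼)*(-2) = -½ ≈ -0.50000)
P(Q) = 0 (P(Q) = -1 + (Q/Q + Q/Q)/2 = -1 + (1 + 1)/2 = -1 + (½)*2 = -1 + 1 = 0)
(h(12, v(5)) + P(U))² = (-1/11 + 0)² = (-1/11)² = 1/121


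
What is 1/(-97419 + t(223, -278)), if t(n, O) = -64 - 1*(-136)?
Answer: -1/97347 ≈ -1.0273e-5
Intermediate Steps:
t(n, O) = 72 (t(n, O) = -64 + 136 = 72)
1/(-97419 + t(223, -278)) = 1/(-97419 + 72) = 1/(-97347) = -1/97347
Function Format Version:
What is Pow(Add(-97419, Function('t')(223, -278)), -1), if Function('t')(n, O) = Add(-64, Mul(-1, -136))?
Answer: Rational(-1, 97347) ≈ -1.0273e-5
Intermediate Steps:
Function('t')(n, O) = 72 (Function('t')(n, O) = Add(-64, 136) = 72)
Pow(Add(-97419, Function('t')(223, -278)), -1) = Pow(Add(-97419, 72), -1) = Pow(-97347, -1) = Rational(-1, 97347)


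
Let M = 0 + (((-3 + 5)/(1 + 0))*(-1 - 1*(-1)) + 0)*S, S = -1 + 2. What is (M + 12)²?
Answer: 144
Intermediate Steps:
S = 1
M = 0 (M = 0 + (((-3 + 5)/(1 + 0))*(-1 - 1*(-1)) + 0)*1 = 0 + ((2/1)*(-1 + 1) + 0)*1 = 0 + ((2*1)*0 + 0)*1 = 0 + (2*0 + 0)*1 = 0 + (0 + 0)*1 = 0 + 0*1 = 0 + 0 = 0)
(M + 12)² = (0 + 12)² = 12² = 144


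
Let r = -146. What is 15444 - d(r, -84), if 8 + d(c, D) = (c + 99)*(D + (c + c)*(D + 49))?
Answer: 491844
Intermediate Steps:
d(c, D) = -8 + (99 + c)*(D + 2*c*(49 + D)) (d(c, D) = -8 + (c + 99)*(D + (c + c)*(D + 49)) = -8 + (99 + c)*(D + (2*c)*(49 + D)) = -8 + (99 + c)*(D + 2*c*(49 + D)))
15444 - d(r, -84) = 15444 - (-8 + 98*(-146)**2 + 99*(-84) + 9702*(-146) + 2*(-84)*(-146)**2 + 199*(-84)*(-146)) = 15444 - (-8 + 98*21316 - 8316 - 1416492 + 2*(-84)*21316 + 2440536) = 15444 - (-8 + 2088968 - 8316 - 1416492 - 3581088 + 2440536) = 15444 - 1*(-476400) = 15444 + 476400 = 491844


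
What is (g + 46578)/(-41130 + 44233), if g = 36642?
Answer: 83220/3103 ≈ 26.819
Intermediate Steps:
(g + 46578)/(-41130 + 44233) = (36642 + 46578)/(-41130 + 44233) = 83220/3103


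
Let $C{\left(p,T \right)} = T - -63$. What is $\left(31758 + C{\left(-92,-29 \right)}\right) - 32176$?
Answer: $-384$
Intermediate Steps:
$C{\left(p,T \right)} = 63 + T$ ($C{\left(p,T \right)} = T + 63 = 63 + T$)
$\left(31758 + C{\left(-92,-29 \right)}\right) - 32176 = \left(31758 + \left(63 - 29\right)\right) - 32176 = \left(31758 + 34\right) - 32176 = 31792 - 32176 = -384$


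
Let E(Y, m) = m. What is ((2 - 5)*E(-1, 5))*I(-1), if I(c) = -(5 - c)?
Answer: 90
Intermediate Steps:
I(c) = -5 + c
((2 - 5)*E(-1, 5))*I(-1) = ((2 - 5)*5)*(-5 - 1) = -3*5*(-6) = -15*(-6) = 90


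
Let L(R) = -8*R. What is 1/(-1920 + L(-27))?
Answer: -1/1704 ≈ -0.00058685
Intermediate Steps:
1/(-1920 + L(-27)) = 1/(-1920 - 8*(-27)) = 1/(-1920 + 216) = 1/(-1704) = -1/1704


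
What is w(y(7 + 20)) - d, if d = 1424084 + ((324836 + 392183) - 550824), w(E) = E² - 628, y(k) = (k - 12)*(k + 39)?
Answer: -610807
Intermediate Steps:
y(k) = (-12 + k)*(39 + k)
w(E) = -628 + E²
d = 1590279 (d = 1424084 + (717019 - 550824) = 1424084 + 166195 = 1590279)
w(y(7 + 20)) - d = (-628 + (-468 + (7 + 20)² + 27*(7 + 20))²) - 1*1590279 = (-628 + (-468 + 27² + 27*27)²) - 1590279 = (-628 + (-468 + 729 + 729)²) - 1590279 = (-628 + 990²) - 1590279 = (-628 + 980100) - 1590279 = 979472 - 1590279 = -610807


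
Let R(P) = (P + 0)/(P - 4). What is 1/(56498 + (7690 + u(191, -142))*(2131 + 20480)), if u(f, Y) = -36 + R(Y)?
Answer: 73/12639445097 ≈ 5.7756e-9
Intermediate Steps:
R(P) = P/(-4 + P)
u(f, Y) = -36 + Y/(-4 + Y)
1/(56498 + (7690 + u(191, -142))*(2131 + 20480)) = 1/(56498 + (7690 + (144 - 35*(-142))/(-4 - 142))*(2131 + 20480)) = 1/(56498 + (7690 + (144 + 4970)/(-146))*22611) = 1/(56498 + (7690 - 1/146*5114)*22611) = 1/(56498 + (7690 - 2557/73)*22611) = 1/(56498 + (558813/73)*22611) = 1/(56498 + 12635320743/73) = 1/(12639445097/73) = 73/12639445097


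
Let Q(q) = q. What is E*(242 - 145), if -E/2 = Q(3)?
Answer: -582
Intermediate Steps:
E = -6 (E = -2*3 = -6)
E*(242 - 145) = -6*(242 - 145) = -6*97 = -582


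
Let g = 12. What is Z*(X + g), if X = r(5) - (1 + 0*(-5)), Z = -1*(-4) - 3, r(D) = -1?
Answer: 10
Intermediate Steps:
Z = 1 (Z = 4 - 3 = 1)
X = -2 (X = -1 - (1 + 0*(-5)) = -1 - (1 + 0) = -1 - 1*1 = -1 - 1 = -2)
Z*(X + g) = 1*(-2 + 12) = 1*10 = 10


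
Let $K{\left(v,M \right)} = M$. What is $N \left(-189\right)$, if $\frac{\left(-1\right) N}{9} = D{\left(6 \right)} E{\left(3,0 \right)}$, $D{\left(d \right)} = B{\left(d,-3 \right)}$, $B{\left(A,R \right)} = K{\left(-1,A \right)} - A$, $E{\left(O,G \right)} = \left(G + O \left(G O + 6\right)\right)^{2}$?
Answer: $0$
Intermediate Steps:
$E{\left(O,G \right)} = \left(G + O \left(6 + G O\right)\right)^{2}$
$B{\left(A,R \right)} = 0$ ($B{\left(A,R \right)} = A - A = 0$)
$D{\left(d \right)} = 0$
$N = 0$ ($N = - 9 \cdot 0 \left(0 + 6 \cdot 3 + 0 \cdot 3^{2}\right)^{2} = - 9 \cdot 0 \left(0 + 18 + 0 \cdot 9\right)^{2} = - 9 \cdot 0 \left(0 + 18 + 0\right)^{2} = - 9 \cdot 0 \cdot 18^{2} = - 9 \cdot 0 \cdot 324 = \left(-9\right) 0 = 0$)
$N \left(-189\right) = 0 \left(-189\right) = 0$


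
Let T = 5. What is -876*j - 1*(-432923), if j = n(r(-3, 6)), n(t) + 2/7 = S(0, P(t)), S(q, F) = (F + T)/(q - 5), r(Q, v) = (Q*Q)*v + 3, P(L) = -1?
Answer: 15185593/35 ≈ 4.3387e+5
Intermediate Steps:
r(Q, v) = 3 + v*Q² (r(Q, v) = Q²*v + 3 = v*Q² + 3 = 3 + v*Q²)
S(q, F) = (5 + F)/(-5 + q) (S(q, F) = (F + 5)/(q - 5) = (5 + F)/(-5 + q))
n(t) = -38/35 (n(t) = -2/7 + (5 - 1)/(-5 + 0) = -2/7 + 4/(-5) = -2/7 - ⅕*4 = -2/7 - ⅘ = -38/35)
j = -38/35 ≈ -1.0857
-876*j - 1*(-432923) = -876*(-38/35) - 1*(-432923) = 33288/35 + 432923 = 15185593/35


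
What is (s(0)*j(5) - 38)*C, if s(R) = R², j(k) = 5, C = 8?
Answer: -304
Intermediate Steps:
(s(0)*j(5) - 38)*C = (0²*5 - 38)*8 = (0*5 - 38)*8 = (0 - 38)*8 = -38*8 = -304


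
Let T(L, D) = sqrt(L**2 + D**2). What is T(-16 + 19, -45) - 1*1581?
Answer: -1581 + 3*sqrt(226) ≈ -1535.9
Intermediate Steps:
T(L, D) = sqrt(D**2 + L**2)
T(-16 + 19, -45) - 1*1581 = sqrt((-45)**2 + (-16 + 19)**2) - 1*1581 = sqrt(2025 + 3**2) - 1581 = sqrt(2025 + 9) - 1581 = sqrt(2034) - 1581 = 3*sqrt(226) - 1581 = -1581 + 3*sqrt(226)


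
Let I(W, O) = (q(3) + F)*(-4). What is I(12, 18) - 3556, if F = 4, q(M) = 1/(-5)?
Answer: -17856/5 ≈ -3571.2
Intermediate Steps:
q(M) = -1/5
I(W, O) = -76/5 (I(W, O) = (-1/5 + 4)*(-4) = (19/5)*(-4) = -76/5)
I(12, 18) - 3556 = -76/5 - 3556 = -17856/5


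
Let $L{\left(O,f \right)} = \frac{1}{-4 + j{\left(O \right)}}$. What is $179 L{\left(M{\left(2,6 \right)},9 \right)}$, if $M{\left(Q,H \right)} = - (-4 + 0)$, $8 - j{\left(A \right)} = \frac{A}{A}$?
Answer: $\frac{179}{3} \approx 59.667$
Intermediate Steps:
$j{\left(A \right)} = 7$ ($j{\left(A \right)} = 8 - \frac{A}{A} = 8 - 1 = 7$)
$M{\left(Q,H \right)} = 4$ ($M{\left(Q,H \right)} = \left(-1\right) \left(-4\right) = 4$)
$L{\left(O,f \right)} = \frac{1}{3}$ ($L{\left(O,f \right)} = \frac{1}{-4 + 7} = \frac{1}{3}$)
$179 L{\left(M{\left(2,6 \right)},9 \right)} = 179 \cdot \frac{1}{3} = \frac{179}{3}$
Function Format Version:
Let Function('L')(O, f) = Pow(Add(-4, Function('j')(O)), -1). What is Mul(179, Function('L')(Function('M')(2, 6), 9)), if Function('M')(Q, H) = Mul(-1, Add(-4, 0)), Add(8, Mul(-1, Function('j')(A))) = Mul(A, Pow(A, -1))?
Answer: Rational(179, 3) ≈ 59.667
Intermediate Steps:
Function('j')(A) = 7 (Function('j')(A) = Add(8, Mul(-1, Mul(A, Pow(A, -1)))) = Add(8, Mul(-1, 1)) = Add(8, -1) = 7)
Function('M')(Q, H) = 4 (Function('M')(Q, H) = Mul(-1, -4) = 4)
Function('L')(O, f) = Rational(1, 3) (Function('L')(O, f) = Pow(Add(-4, 7), -1) = Pow(3, -1) = Rational(1, 3))
Mul(179, Function('L')(Function('M')(2, 6), 9)) = Mul(179, Rational(1, 3)) = Rational(179, 3)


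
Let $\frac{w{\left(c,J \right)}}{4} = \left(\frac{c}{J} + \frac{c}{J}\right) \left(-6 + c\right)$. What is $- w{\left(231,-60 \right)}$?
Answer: $6930$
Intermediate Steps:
$w{\left(c,J \right)} = \frac{8 c \left(-6 + c\right)}{J}$ ($w{\left(c,J \right)} = 4 \left(\frac{c}{J} + \frac{c}{J}\right) \left(-6 + c\right) = 4 \frac{2 c}{J} \left(-6 + c\right) = 4 \frac{2 c \left(-6 + c\right)}{J} = \frac{8 c \left(-6 + c\right)}{J}$)
$- w{\left(231,-60 \right)} = - \frac{8 \cdot 231 \left(-6 + 231\right)}{-60} = - \frac{8 \cdot 231 \left(-1\right) 225}{60} = \left(-1\right) \left(-6930\right) = 6930$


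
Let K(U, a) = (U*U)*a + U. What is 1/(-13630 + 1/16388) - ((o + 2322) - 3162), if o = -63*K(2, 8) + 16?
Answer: 662510773686/223368439 ≈ 2966.0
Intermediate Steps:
K(U, a) = U + a*U**2 (K(U, a) = U**2*a + U = a*U**2 + U = U + a*U**2)
o = -2126 (o = -126*(1 + 2*8) + 16 = -126*(1 + 16) + 16 = -126*17 + 16 = -63*34 + 16 = -2142 + 16 = -2126)
1/(-13630 + 1/16388) - ((o + 2322) - 3162) = 1/(-13630 + 1/16388) - ((-2126 + 2322) - 3162) = 1/(-13630 + 1/16388) - (196 - 3162) = 1/(-223368439/16388) - 1*(-2966) = -16388/223368439 + 2966 = 662510773686/223368439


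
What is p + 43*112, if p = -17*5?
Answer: 4731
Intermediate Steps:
p = -85
p + 43*112 = -85 + 43*112 = -85 + 4816 = 4731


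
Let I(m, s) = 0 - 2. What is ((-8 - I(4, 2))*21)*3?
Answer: -378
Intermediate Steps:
I(m, s) = -2
((-8 - I(4, 2))*21)*3 = ((-8 - 1*(-2))*21)*3 = ((-8 + 2)*21)*3 = -6*21*3 = -126*3 = -378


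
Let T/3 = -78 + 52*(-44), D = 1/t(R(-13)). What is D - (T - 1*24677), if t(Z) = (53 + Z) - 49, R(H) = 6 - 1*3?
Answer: 222426/7 ≈ 31775.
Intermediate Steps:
R(H) = 3 (R(H) = 6 - 3 = 3)
t(Z) = 4 + Z
D = ⅐ (D = 1/(4 + 3) = 1/7 = ⅐ ≈ 0.14286)
T = -7098 (T = 3*(-78 + 52*(-44)) = 3*(-78 - 2288) = 3*(-2366) = -7098)
D - (T - 1*24677) = ⅐ - (-7098 - 1*24677) = ⅐ - (-7098 - 24677) = ⅐ - 1*(-31775) = ⅐ + 31775 = 222426/7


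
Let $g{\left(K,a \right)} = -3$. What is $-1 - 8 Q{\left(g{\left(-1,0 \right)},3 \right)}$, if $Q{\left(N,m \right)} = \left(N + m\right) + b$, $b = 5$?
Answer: $-41$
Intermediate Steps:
$Q{\left(N,m \right)} = 5 + N + m$ ($Q{\left(N,m \right)} = \left(N + m\right) + 5 = 5 + N + m$)
$-1 - 8 Q{\left(g{\left(-1,0 \right)},3 \right)} = -1 - 8 \left(5 - 3 + 3\right) = -1 - 40 = -41$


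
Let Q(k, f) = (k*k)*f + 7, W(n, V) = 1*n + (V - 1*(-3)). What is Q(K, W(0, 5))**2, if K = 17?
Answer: 5377761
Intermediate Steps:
W(n, V) = 3 + V + n (W(n, V) = n + (V + 3) = n + (3 + V) = 3 + V + n)
Q(k, f) = 7 + f*k**2 (Q(k, f) = k**2*f + 7 = f*k**2 + 7 = 7 + f*k**2)
Q(K, W(0, 5))**2 = (7 + (3 + 5 + 0)*17**2)**2 = (7 + 8*289)**2 = (7 + 2312)**2 = 2319**2 = 5377761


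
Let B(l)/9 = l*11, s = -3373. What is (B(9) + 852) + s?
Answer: -1630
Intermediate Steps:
B(l) = 99*l (B(l) = 9*(l*11) = 9*(11*l) = 99*l)
(B(9) + 852) + s = (99*9 + 852) - 3373 = (891 + 852) - 3373 = 1743 - 3373 = -1630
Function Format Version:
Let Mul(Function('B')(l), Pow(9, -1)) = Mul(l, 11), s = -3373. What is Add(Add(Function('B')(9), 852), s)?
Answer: -1630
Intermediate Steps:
Function('B')(l) = Mul(99, l) (Function('B')(l) = Mul(9, Mul(l, 11)) = Mul(9, Mul(11, l)) = Mul(99, l))
Add(Add(Function('B')(9), 852), s) = Add(Add(Mul(99, 9), 852), -3373) = Add(Add(891, 852), -3373) = Add(1743, -3373) = -1630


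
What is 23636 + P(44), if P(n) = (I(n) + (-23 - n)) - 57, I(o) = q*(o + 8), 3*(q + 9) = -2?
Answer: 69028/3 ≈ 23009.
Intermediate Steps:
q = -29/3 (q = -9 + (⅓)*(-2) = -9 - ⅔ = -29/3 ≈ -9.6667)
I(o) = -232/3 - 29*o/3 (I(o) = -29*(o + 8)/3 = -29*(8 + o)/3 = -232/3 - 29*o/3)
P(n) = -472/3 - 32*n/3 (P(n) = ((-232/3 - 29*n/3) + (-23 - n)) - 57 = (-301/3 - 32*n/3) - 57 = -472/3 - 32*n/3)
23636 + P(44) = 23636 + (-472/3 - 32/3*44) = 23636 + (-472/3 - 1408/3) = 23636 - 1880/3 = 69028/3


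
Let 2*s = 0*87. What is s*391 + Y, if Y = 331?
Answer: 331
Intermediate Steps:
s = 0 (s = (0*87)/2 = (½)*0 = 0)
s*391 + Y = 0*391 + 331 = 0 + 331 = 331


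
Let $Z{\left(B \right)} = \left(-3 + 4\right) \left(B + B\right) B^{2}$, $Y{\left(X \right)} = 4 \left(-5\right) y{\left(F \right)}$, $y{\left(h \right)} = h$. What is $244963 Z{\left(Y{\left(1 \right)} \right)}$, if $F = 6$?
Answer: $-846592128000$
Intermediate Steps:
$Y{\left(X \right)} = -120$ ($Y{\left(X \right)} = 4 \left(-5\right) 6 = \left(-20\right) 6 = -120$)
$Z{\left(B \right)} = 2 B^{3}$ ($Z{\left(B \right)} = 1 \cdot 2 B B^{2} = 2 B B^{2} = 2 B^{3}$)
$244963 Z{\left(Y{\left(1 \right)} \right)} = 244963 \cdot 2 \left(-120\right)^{3} = 244963 \cdot 2 \left(-1728000\right) = 244963 \left(-3456000\right) = -846592128000$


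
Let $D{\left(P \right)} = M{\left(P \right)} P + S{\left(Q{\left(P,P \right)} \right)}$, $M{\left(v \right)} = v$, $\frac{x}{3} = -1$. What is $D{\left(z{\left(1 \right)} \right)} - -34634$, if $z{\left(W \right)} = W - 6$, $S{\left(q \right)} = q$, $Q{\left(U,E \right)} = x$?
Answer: $34656$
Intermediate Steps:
$x = -3$ ($x = 3 \left(-1\right) = -3$)
$Q{\left(U,E \right)} = -3$
$z{\left(W \right)} = -6 + W$ ($z{\left(W \right)} = W - 6 = -6 + W$)
$D{\left(P \right)} = -3 + P^{2}$ ($D{\left(P \right)} = P P - 3 = P^{2} - 3 = -3 + P^{2}$)
$D{\left(z{\left(1 \right)} \right)} - -34634 = \left(-3 + \left(-6 + 1\right)^{2}\right) - -34634 = \left(-3 + \left(-5\right)^{2}\right) + 34634 = \left(-3 + 25\right) + 34634 = 22 + 34634 = 34656$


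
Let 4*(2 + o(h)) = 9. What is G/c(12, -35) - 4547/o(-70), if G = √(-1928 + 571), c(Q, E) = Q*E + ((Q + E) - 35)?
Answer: -18188 - I*√1357/478 ≈ -18188.0 - 0.077066*I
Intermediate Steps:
c(Q, E) = -35 + E + Q + E*Q (c(Q, E) = E*Q + ((E + Q) - 35) = E*Q + (-35 + E + Q) = -35 + E + Q + E*Q)
G = I*√1357 (G = √(-1357) = I*√1357 ≈ 36.837*I)
o(h) = ¼ (o(h) = -2 + (¼)*9 = -2 + 9/4 = ¼)
G/c(12, -35) - 4547/o(-70) = (I*√1357)/(-35 - 35 + 12 - 35*12) - 4547/¼ = (I*√1357)/(-35 - 35 + 12 - 420) - 4547*4 = (I*√1357)/(-478) - 18188 = (I*√1357)*(-1/478) - 18188 = -I*√1357/478 - 18188 = -18188 - I*√1357/478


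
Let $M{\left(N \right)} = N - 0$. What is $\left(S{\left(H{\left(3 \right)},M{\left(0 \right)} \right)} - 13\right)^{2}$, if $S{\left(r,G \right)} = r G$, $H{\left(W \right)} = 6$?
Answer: $169$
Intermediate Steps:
$M{\left(N \right)} = N$ ($M{\left(N \right)} = N + 0 = N$)
$S{\left(r,G \right)} = G r$
$\left(S{\left(H{\left(3 \right)},M{\left(0 \right)} \right)} - 13\right)^{2} = \left(0 \cdot 6 - 13\right)^{2} = \left(0 - 13\right)^{2} = \left(-13\right)^{2} = 169$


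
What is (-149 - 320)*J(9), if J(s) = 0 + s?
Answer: -4221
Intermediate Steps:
J(s) = s
(-149 - 320)*J(9) = (-149 - 320)*9 = -469*9 = -4221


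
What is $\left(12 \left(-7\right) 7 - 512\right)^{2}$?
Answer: $1210000$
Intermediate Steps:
$\left(12 \left(-7\right) 7 - 512\right)^{2} = \left(\left(-84\right) 7 - 512\right)^{2} = \left(-588 - 512\right)^{2} = \left(-1100\right)^{2} = 1210000$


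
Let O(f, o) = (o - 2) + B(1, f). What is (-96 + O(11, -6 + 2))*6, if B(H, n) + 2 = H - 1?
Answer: -624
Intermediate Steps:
B(H, n) = -3 + H (B(H, n) = -2 + (H - 1) = -2 + (-1 + H) = -3 + H)
O(f, o) = -4 + o (O(f, o) = (o - 2) + (-3 + 1) = (-2 + o) - 2 = -4 + o)
(-96 + O(11, -6 + 2))*6 = (-96 + (-4 + (-6 + 2)))*6 = (-96 + (-4 - 4))*6 = (-96 - 8)*6 = -104*6 = -624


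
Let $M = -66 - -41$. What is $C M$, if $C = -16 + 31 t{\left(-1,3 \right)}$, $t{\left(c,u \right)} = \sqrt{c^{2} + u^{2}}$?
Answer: $400 - 775 \sqrt{10} \approx -2050.8$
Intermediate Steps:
$M = -25$ ($M = -66 + 41 = -25$)
$C = -16 + 31 \sqrt{10}$ ($C = -16 + 31 \sqrt{\left(-1\right)^{2} + 3^{2}} = -16 + 31 \sqrt{1 + 9} = -16 + 31 \sqrt{10} \approx 82.031$)
$C M = \left(-16 + 31 \sqrt{10}\right) \left(-25\right) = 400 - 775 \sqrt{10}$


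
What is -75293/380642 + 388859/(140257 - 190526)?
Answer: -151800971295/19134492698 ≈ -7.9334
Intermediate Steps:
-75293/380642 + 388859/(140257 - 190526) = -75293*1/380642 + 388859/(-50269) = -75293/380642 + 388859*(-1/50269) = -75293/380642 - 388859/50269 = -151800971295/19134492698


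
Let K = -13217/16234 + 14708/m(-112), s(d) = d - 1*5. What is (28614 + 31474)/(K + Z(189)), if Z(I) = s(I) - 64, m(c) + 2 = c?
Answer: -55601709744/9097645 ≈ -6111.7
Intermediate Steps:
m(c) = -2 + c
s(d) = -5 + d (s(d) = d - 5 = -5 + d)
Z(I) = -69 + I (Z(I) = (-5 + I) - 64 = -69 + I)
K = -120138205/925338 (K = -13217/16234 + 14708/(-2 - 112) = -13217*1/16234 + 14708/(-114) = -13217/16234 + 14708*(-1/114) = -13217/16234 - 7354/57 = -120138205/925338 ≈ -129.83)
(28614 + 31474)/(K + Z(189)) = (28614 + 31474)/(-120138205/925338 + (-69 + 189)) = 60088/(-120138205/925338 + 120) = 60088/(-9097645/925338) = 60088*(-925338/9097645) = -55601709744/9097645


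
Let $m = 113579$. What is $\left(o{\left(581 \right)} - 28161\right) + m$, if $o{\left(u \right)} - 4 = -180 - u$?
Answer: $84661$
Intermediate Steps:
$o{\left(u \right)} = -176 - u$ ($o{\left(u \right)} = 4 - \left(180 + u\right) = -176 - u$)
$\left(o{\left(581 \right)} - 28161\right) + m = \left(\left(-176 - 581\right) - 28161\right) + 113579 = \left(-757 - 28161\right) + 113579 = -28918 + 113579 = 84661$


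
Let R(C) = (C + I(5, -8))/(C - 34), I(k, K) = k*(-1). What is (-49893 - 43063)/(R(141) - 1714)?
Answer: 4973146/91631 ≈ 54.274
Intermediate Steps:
I(k, K) = -k
R(C) = (-5 + C)/(-34 + C) (R(C) = (C - 1*5)/(C - 34) = (C - 5)/(-34 + C) = (-5 + C)/(-34 + C))
(-49893 - 43063)/(R(141) - 1714) = (-49893 - 43063)/((-5 + 141)/(-34 + 141) - 1714) = -92956/(136/107 - 1714) = -92956/(-183262/107) = -92956*(-107/183262) = 4973146/91631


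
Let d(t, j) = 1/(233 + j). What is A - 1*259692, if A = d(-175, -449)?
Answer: -56093473/216 ≈ -2.5969e+5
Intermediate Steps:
A = -1/216 (A = 1/(233 - 449) = 1/(-216) = -1/216 ≈ -0.0046296)
A - 1*259692 = -1/216 - 1*259692 = -1/216 - 259692 = -56093473/216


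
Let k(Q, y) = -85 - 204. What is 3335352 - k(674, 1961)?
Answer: 3335641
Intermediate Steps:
k(Q, y) = -289
3335352 - k(674, 1961) = 3335352 - 1*(-289) = 3335352 + 289 = 3335641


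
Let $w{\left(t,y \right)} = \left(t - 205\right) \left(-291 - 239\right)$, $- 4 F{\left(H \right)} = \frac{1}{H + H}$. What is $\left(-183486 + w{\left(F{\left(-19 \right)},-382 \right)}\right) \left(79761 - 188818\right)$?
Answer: $\frac{620294513657}{76} \approx 8.1618 \cdot 10^{9}$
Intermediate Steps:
$F{\left(H \right)} = - \frac{1}{8 H}$ ($F{\left(H \right)} = - \frac{1}{4 \left(H + H\right)} = - \frac{1}{4 \cdot 2 H} = - \frac{\frac{1}{2} \frac{1}{H}}{4} = - \frac{1}{8 H}$)
$w{\left(t,y \right)} = 108650 - 530 t$ ($w{\left(t,y \right)} = \left(-205 + t\right) \left(-530\right) = 108650 - 530 t$)
$\left(-183486 + w{\left(F{\left(-19 \right)},-382 \right)}\right) \left(79761 - 188818\right) = \left(-183486 + \left(108650 - 530 \left(- \frac{1}{8 \left(-19\right)}\right)\right)\right) \left(79761 - 188818\right) = \left(-183486 + \left(108650 - 530 \left(\left(- \frac{1}{8}\right) \left(- \frac{1}{19}\right)\right)\right)\right) \left(-109057\right) = \left(-183486 + \left(108650 - \frac{265}{76}\right)\right) \left(-109057\right) = \left(-183486 + \frac{8257135}{76}\right) \left(-109057\right) = \left(- \frac{5687801}{76}\right) \left(-109057\right) = \frac{620294513657}{76}$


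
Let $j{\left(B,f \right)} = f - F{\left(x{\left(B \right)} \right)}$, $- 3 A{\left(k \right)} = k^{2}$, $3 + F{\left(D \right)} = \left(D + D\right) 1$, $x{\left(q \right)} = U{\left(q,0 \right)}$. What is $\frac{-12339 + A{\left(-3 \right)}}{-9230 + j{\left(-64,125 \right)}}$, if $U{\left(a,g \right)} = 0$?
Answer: $\frac{2057}{1517} \approx 1.356$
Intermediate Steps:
$x{\left(q \right)} = 0$
$F{\left(D \right)} = -3 + 2 D$ ($F{\left(D \right)} = -3 + \left(D + D\right) 1 = -3 + 2 D 1 = -3 + 2 D$)
$A{\left(k \right)} = - \frac{k^{2}}{3}$
$j{\left(B,f \right)} = 3 + f$ ($j{\left(B,f \right)} = f - \left(-3 + 2 \cdot 0\right) = f - \left(-3 + 0\right) = f - -3 = f + 3 = 3 + f$)
$\frac{-12339 + A{\left(-3 \right)}}{-9230 + j{\left(-64,125 \right)}} = \frac{-12339 - \frac{\left(-3\right)^{2}}{3}}{-9230 + \left(3 + 125\right)} = \frac{-12339 - 3}{-9230 + 128} = \frac{-12339 - 3}{-9102} = \left(-12342\right) \left(- \frac{1}{9102}\right) = \frac{2057}{1517}$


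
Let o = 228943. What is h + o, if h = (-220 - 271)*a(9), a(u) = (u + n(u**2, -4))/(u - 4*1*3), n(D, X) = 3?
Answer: 230907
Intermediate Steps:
a(u) = (3 + u)/(-12 + u) (a(u) = (u + 3)/(u - 4*1*3) = (3 + u)/(u - 4*3) = (3 + u)/(u - 12) = (3 + u)/(-12 + u))
h = 1964 (h = (-220 - 271)*((3 + 9)/(-12 + 9)) = -491*12/(-3) = -(-491)*12/3 = -491*(-4) = 1964)
h + o = 1964 + 228943 = 230907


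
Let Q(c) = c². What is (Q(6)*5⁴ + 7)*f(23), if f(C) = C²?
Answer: 11906203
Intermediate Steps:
(Q(6)*5⁴ + 7)*f(23) = (6²*5⁴ + 7)*23² = (36*625 + 7)*529 = (22500 + 7)*529 = 22507*529 = 11906203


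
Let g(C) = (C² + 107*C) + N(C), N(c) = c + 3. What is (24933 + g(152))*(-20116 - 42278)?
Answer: -4021667664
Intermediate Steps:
N(c) = 3 + c
g(C) = 3 + C² + 108*C (g(C) = (C² + 107*C) + (3 + C) = 3 + C² + 108*C)
(24933 + g(152))*(-20116 - 42278) = (24933 + (3 + 152² + 108*152))*(-20116 - 42278) = (24933 + (3 + 23104 + 16416))*(-62394) = (24933 + 39523)*(-62394) = 64456*(-62394) = -4021667664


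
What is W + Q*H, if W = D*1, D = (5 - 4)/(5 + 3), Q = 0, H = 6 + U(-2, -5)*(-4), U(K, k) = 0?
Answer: ⅛ ≈ 0.12500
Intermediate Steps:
H = 6 (H = 6 + 0*(-4) = 6 + 0 = 6)
D = ⅛ (D = 1/8 = 1*(⅛) = ⅛ ≈ 0.12500)
W = ⅛ (W = (⅛)*1 = ⅛ ≈ 0.12500)
W + Q*H = ⅛ + 0*6 = ⅛ + 0 = ⅛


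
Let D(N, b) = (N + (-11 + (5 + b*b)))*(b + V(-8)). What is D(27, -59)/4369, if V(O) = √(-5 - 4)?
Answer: -12154/257 + 618*I/257 ≈ -47.292 + 2.4047*I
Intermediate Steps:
V(O) = 3*I (V(O) = √(-9) = 3*I)
D(N, b) = (b + 3*I)*(-6 + N + b²) (D(N, b) = (N + (-11 + (5 + b*b)))*(b + 3*I) = (N + (-11 + (5 + b²)))*(b + 3*I) = (N + (-6 + b²))*(b + 3*I) = (-6 + N + b²)*(b + 3*I) = (b + 3*I)*(-6 + N + b²))
D(27, -59)/4369 = ((-59)³ - 18*I - 6*(-59) + 27*(-59) + 3*I*27 + 3*I*(-59)²)/4369 = (-205379 - 18*I + 354 - 1593 + 81*I + 3*I*3481)*(1/4369) = (-205379 - 18*I + 354 - 1593 + 81*I + 10443*I)*(1/4369) = (-206618 + 10506*I)*(1/4369) = -12154/257 + 618*I/257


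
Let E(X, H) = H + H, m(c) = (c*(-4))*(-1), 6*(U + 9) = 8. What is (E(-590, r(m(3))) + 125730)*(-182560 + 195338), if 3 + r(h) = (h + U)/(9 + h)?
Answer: 101209912364/63 ≈ 1.6065e+9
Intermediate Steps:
U = -23/3 (U = -9 + (⅙)*8 = -9 + 4/3 = -23/3 ≈ -7.6667)
m(c) = 4*c (m(c) = -4*c*(-1) = 4*c)
r(h) = -3 + (-23/3 + h)/(9 + h) (r(h) = -3 + (h - 23/3)/(9 + h) = -3 + (-23/3 + h)/(9 + h))
E(X, H) = 2*H
(E(-590, r(m(3))) + 125730)*(-182560 + 195338) = (2*(2*(-52 - 12*3)/(3*(9 + 4*3))) + 125730)*(-182560 + 195338) = (2*(2*(-52 - 3*12)/(3*(9 + 12))) + 125730)*12778 = (2*((⅔)*(-52 - 36)/21) + 125730)*12778 = (2*((⅔)*(1/21)*(-88)) + 125730)*12778 = (2*(-176/63) + 125730)*12778 = (-352/63 + 125730)*12778 = (7920638/63)*12778 = 101209912364/63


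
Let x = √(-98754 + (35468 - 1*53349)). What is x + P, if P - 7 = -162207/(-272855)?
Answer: 2072192/272855 + I*√116635 ≈ 7.5945 + 341.52*I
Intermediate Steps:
x = I*√116635 (x = √(-98754 + (35468 - 53349)) = √(-98754 - 17881) = √(-116635) = I*√116635 ≈ 341.52*I)
P = 2072192/272855 (P = 7 - 162207/(-272855) = 7 - 162207*(-1/272855) = 7 + 162207/272855 = 2072192/272855 ≈ 7.5945)
x + P = I*√116635 + 2072192/272855 = 2072192/272855 + I*√116635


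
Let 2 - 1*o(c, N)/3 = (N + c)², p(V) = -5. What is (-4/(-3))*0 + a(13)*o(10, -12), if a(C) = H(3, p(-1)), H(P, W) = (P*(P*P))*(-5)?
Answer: 810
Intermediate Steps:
H(P, W) = -5*P³ (H(P, W) = (P*P²)*(-5) = P³*(-5) = -5*P³)
o(c, N) = 6 - 3*(N + c)²
a(C) = -135 (a(C) = -5*3³ = -5*27 = -135)
(-4/(-3))*0 + a(13)*o(10, -12) = (-4/(-3))*0 - 135*(6 - 3*(-12 + 10)²) = -⅓*(-4)*0 - 135*(6 - 3*(-2)²) = (4/3)*0 - 135*(6 - 3*4) = 0 - 135*(6 - 12) = 0 - 135*(-6) = 0 + 810 = 810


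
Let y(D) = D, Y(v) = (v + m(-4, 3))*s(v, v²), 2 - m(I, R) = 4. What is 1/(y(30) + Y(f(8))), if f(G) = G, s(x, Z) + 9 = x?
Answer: 1/24 ≈ 0.041667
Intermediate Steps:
s(x, Z) = -9 + x
m(I, R) = -2 (m(I, R) = 2 - 1*4 = 2 - 4 = -2)
Y(v) = (-9 + v)*(-2 + v) (Y(v) = (v - 2)*(-9 + v) = (-2 + v)*(-9 + v) = (-9 + v)*(-2 + v))
1/(y(30) + Y(f(8))) = 1/(30 + (-9 + 8)*(-2 + 8)) = 1/(30 - 1*6) = 1/(30 - 6) = 1/24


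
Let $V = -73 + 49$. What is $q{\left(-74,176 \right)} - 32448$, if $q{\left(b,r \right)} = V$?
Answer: $-32472$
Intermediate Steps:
$V = -24$
$q{\left(b,r \right)} = -24$
$q{\left(-74,176 \right)} - 32448 = -24 - 32448 = -32472$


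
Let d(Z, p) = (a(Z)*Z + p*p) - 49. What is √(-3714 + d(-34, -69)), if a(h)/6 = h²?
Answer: I*√234826 ≈ 484.59*I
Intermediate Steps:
a(h) = 6*h²
d(Z, p) = -49 + p² + 6*Z³ (d(Z, p) = ((6*Z²)*Z + p*p) - 49 = (6*Z³ + p²) - 49 = (p² + 6*Z³) - 49 = -49 + p² + 6*Z³)
√(-3714 + d(-34, -69)) = √(-3714 + (-49 + (-69)² + 6*(-34)³)) = √(-3714 + (-49 + 4761 + 6*(-39304))) = √(-3714 + (-49 + 4761 - 235824)) = √(-3714 - 231112) = √(-234826) = I*√234826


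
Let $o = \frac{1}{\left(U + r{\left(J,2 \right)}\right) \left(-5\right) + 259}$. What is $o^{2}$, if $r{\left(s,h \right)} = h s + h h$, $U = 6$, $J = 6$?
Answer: $\frac{1}{22201} \approx 4.5043 \cdot 10^{-5}$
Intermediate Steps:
$r{\left(s,h \right)} = h^{2} + h s$ ($r{\left(s,h \right)} = h s + h^{2} = h^{2} + h s$)
$o = \frac{1}{149}$ ($o = \frac{1}{\left(6 + 2 \left(2 + 6\right)\right) \left(-5\right) + 259} = \frac{1}{\left(6 + 2 \cdot 8\right) \left(-5\right) + 259} = \frac{1}{\left(6 + 16\right) \left(-5\right) + 259} = \frac{1}{22 \left(-5\right) + 259} = \frac{1}{-110 + 259} = \frac{1}{149} \approx 0.0067114$)
$o^{2} = \left(\frac{1}{149}\right)^{2} = \frac{1}{22201}$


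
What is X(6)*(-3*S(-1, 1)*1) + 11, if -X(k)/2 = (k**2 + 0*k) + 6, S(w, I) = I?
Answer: 263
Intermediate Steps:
X(k) = -12 - 2*k**2 (X(k) = -2*((k**2 + 0*k) + 6) = -2*((k**2 + 0) + 6) = -2*(k**2 + 6) = -2*(6 + k**2) = -12 - 2*k**2)
X(6)*(-3*S(-1, 1)*1) + 11 = (-12 - 2*6**2)*(-3*1*1) + 11 = (-12 - 2*36)*(-3*1) + 11 = (-12 - 72)*(-3) + 11 = -84*(-3) + 11 = 252 + 11 = 263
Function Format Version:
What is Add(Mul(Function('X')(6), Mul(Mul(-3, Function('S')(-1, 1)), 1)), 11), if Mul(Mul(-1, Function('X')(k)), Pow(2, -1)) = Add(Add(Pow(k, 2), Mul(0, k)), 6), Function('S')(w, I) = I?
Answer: 263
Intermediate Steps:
Function('X')(k) = Add(-12, Mul(-2, Pow(k, 2))) (Function('X')(k) = Mul(-2, Add(Add(Pow(k, 2), Mul(0, k)), 6)) = Mul(-2, Add(Add(Pow(k, 2), 0), 6)) = Mul(-2, Add(Pow(k, 2), 6)) = Mul(-2, Add(6, Pow(k, 2))) = Add(-12, Mul(-2, Pow(k, 2))))
Add(Mul(Function('X')(6), Mul(Mul(-3, Function('S')(-1, 1)), 1)), 11) = Add(Mul(Add(-12, Mul(-2, Pow(6, 2))), Mul(Mul(-3, 1), 1)), 11) = Add(Mul(Add(-12, Mul(-2, 36)), Mul(-3, 1)), 11) = Add(Mul(Add(-12, -72), -3), 11) = Add(Mul(-84, -3), 11) = Add(252, 11) = 263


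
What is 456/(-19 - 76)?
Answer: -24/5 ≈ -4.8000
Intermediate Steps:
456/(-19 - 76) = 456/(-95) = -1/95*456 = -24/5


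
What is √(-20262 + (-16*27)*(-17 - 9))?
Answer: I*√9030 ≈ 95.026*I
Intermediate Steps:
√(-20262 + (-16*27)*(-17 - 9)) = √(-20262 - 432*(-26)) = √(-20262 + 11232) = √(-9030) = I*√9030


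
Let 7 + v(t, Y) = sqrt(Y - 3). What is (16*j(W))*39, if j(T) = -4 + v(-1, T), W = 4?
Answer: -6240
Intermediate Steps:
v(t, Y) = -7 + sqrt(-3 + Y) (v(t, Y) = -7 + sqrt(Y - 3) = -7 + sqrt(-3 + Y))
j(T) = -11 + sqrt(-3 + T) (j(T) = -4 + (-7 + sqrt(-3 + T)) = -11 + sqrt(-3 + T))
(16*j(W))*39 = (16*(-11 + sqrt(-3 + 4)))*39 = (16*(-11 + sqrt(1)))*39 = (16*(-11 + 1))*39 = (16*(-10))*39 = -160*39 = -6240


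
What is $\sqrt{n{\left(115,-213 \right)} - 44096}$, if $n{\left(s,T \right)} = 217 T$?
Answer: $i \sqrt{90317} \approx 300.53 i$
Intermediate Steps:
$\sqrt{n{\left(115,-213 \right)} - 44096} = \sqrt{217 \left(-213\right) - 44096} = \sqrt{-46221 - 44096} = \sqrt{-90317} = i \sqrt{90317}$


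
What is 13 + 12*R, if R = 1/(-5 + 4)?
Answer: 1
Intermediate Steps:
R = -1 (R = 1/(-1) = -1)
13 + 12*R = 13 + 12*(-1) = 13 - 12 = 1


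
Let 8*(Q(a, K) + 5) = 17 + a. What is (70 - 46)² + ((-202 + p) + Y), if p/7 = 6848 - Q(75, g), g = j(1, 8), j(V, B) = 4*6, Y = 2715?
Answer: 101959/2 ≈ 50980.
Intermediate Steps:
j(V, B) = 24
g = 24
Q(a, K) = -23/8 + a/8 (Q(a, K) = -5 + (17 + a)/8 = -5 + (17/8 + a/8) = -23/8 + a/8)
p = 95781/2 (p = 7*(6848 - (-23/8 + (⅛)*75)) = 7*(6848 - (-23/8 + 75/8)) = 7*(6848 - 1*13/2) = 7*(6848 - 13/2) = 7*(13683/2) = 95781/2 ≈ 47891.)
(70 - 46)² + ((-202 + p) + Y) = (70 - 46)² + ((-202 + 95781/2) + 2715) = 24² + (95377/2 + 2715) = 576 + 100807/2 = 101959/2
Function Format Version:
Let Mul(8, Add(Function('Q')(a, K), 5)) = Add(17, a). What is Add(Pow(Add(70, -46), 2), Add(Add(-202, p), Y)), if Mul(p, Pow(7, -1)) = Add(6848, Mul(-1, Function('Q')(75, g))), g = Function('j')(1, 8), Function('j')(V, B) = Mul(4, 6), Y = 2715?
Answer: Rational(101959, 2) ≈ 50980.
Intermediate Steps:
Function('j')(V, B) = 24
g = 24
Function('Q')(a, K) = Add(Rational(-23, 8), Mul(Rational(1, 8), a)) (Function('Q')(a, K) = Add(-5, Mul(Rational(1, 8), Add(17, a))) = Add(-5, Add(Rational(17, 8), Mul(Rational(1, 8), a))) = Add(Rational(-23, 8), Mul(Rational(1, 8), a)))
p = Rational(95781, 2) (p = Mul(7, Add(6848, Mul(-1, Add(Rational(-23, 8), Mul(Rational(1, 8), 75))))) = Mul(7, Add(6848, Mul(-1, Add(Rational(-23, 8), Rational(75, 8))))) = Mul(7, Add(6848, Mul(-1, Rational(13, 2)))) = Mul(7, Add(6848, Rational(-13, 2))) = Mul(7, Rational(13683, 2)) = Rational(95781, 2) ≈ 47891.)
Add(Pow(Add(70, -46), 2), Add(Add(-202, p), Y)) = Add(Pow(Add(70, -46), 2), Add(Add(-202, Rational(95781, 2)), 2715)) = Add(Pow(24, 2), Add(Rational(95377, 2), 2715)) = Add(576, Rational(100807, 2)) = Rational(101959, 2)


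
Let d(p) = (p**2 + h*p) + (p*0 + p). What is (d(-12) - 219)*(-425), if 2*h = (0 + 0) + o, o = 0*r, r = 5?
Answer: 36975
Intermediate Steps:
o = 0 (o = 0*5 = 0)
h = 0 (h = ((0 + 0) + 0)/2 = (0 + 0)/2 = (1/2)*0 = 0)
d(p) = p + p**2 (d(p) = (p**2 + 0*p) + (p*0 + p) = (p**2 + 0) + (0 + p) = p**2 + p = p + p**2)
(d(-12) - 219)*(-425) = (-12*(1 - 12) - 219)*(-425) = (-12*(-11) - 219)*(-425) = (132 - 219)*(-425) = -87*(-425) = 36975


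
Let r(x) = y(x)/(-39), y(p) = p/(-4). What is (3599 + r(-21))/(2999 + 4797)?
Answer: 187141/405392 ≈ 0.46163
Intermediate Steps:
y(p) = -p/4 (y(p) = p*(-¼) = -p/4)
r(x) = x/156 (r(x) = -x/4/(-39) = -x/4*(-1/39) = x/156)
(3599 + r(-21))/(2999 + 4797) = (3599 + (1/156)*(-21))/(2999 + 4797) = (3599 - 7/52)/7796 = (187141/52)*(1/7796) = 187141/405392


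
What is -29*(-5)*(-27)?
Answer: -3915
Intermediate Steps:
-29*(-5)*(-27) = 145*(-27) = -3915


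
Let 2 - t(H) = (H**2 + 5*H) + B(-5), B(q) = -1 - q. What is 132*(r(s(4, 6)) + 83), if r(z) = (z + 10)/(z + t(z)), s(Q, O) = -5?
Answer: 76032/7 ≈ 10862.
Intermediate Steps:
t(H) = -2 - H**2 - 5*H (t(H) = 2 - ((H**2 + 5*H) + (-1 - 1*(-5))) = 2 - ((H**2 + 5*H) + (-1 + 5)) = 2 - ((H**2 + 5*H) + 4) = 2 - (4 + H**2 + 5*H) = 2 + (-4 - H**2 - 5*H) = -2 - H**2 - 5*H)
r(z) = (10 + z)/(-2 - z**2 - 4*z) (r(z) = (z + 10)/(z + (-2 - z**2 - 5*z)) = (10 + z)/(-2 - z**2 - 4*z))
132*(r(s(4, 6)) + 83) = 132*((-10 - 1*(-5))/(2 + (-5)**2 + 4*(-5)) + 83) = 132*((-10 + 5)/(2 + 25 - 20) + 83) = 132*(-5/7 + 83) = 132*(576/7) = 76032/7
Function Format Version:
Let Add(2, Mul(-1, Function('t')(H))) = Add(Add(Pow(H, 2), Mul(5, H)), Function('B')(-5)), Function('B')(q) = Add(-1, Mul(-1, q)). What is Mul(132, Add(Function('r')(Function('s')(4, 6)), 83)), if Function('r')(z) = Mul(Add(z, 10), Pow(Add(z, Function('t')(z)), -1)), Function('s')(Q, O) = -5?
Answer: Rational(76032, 7) ≈ 10862.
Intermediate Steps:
Function('t')(H) = Add(-2, Mul(-1, Pow(H, 2)), Mul(-5, H)) (Function('t')(H) = Add(2, Mul(-1, Add(Add(Pow(H, 2), Mul(5, H)), Add(-1, Mul(-1, -5))))) = Add(2, Mul(-1, Add(Add(Pow(H, 2), Mul(5, H)), Add(-1, 5)))) = Add(2, Mul(-1, Add(Add(Pow(H, 2), Mul(5, H)), 4))) = Add(2, Mul(-1, Add(4, Pow(H, 2), Mul(5, H)))) = Add(2, Add(-4, Mul(-1, Pow(H, 2)), Mul(-5, H))) = Add(-2, Mul(-1, Pow(H, 2)), Mul(-5, H)))
Function('r')(z) = Mul(Pow(Add(-2, Mul(-1, Pow(z, 2)), Mul(-4, z)), -1), Add(10, z)) (Function('r')(z) = Mul(Add(z, 10), Pow(Add(z, Add(-2, Mul(-1, Pow(z, 2)), Mul(-5, z))), -1)) = Mul(Add(10, z), Pow(Add(-2, Mul(-1, Pow(z, 2)), Mul(-4, z)), -1)) = Mul(Pow(Add(-2, Mul(-1, Pow(z, 2)), Mul(-4, z)), -1), Add(10, z)))
Mul(132, Add(Function('r')(Function('s')(4, 6)), 83)) = Mul(132, Add(Mul(Pow(Add(2, Pow(-5, 2), Mul(4, -5)), -1), Add(-10, Mul(-1, -5))), 83)) = Mul(132, Add(Mul(Pow(Add(2, 25, -20), -1), Add(-10, 5)), 83)) = Mul(132, Add(Mul(Pow(7, -1), -5), 83)) = Mul(132, Add(Mul(Rational(1, 7), -5), 83)) = Mul(132, Add(Rational(-5, 7), 83)) = Mul(132, Rational(576, 7)) = Rational(76032, 7)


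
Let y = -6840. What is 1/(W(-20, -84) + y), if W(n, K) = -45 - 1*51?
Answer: -1/6936 ≈ -0.00014418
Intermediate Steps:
W(n, K) = -96 (W(n, K) = -45 - 51 = -96)
1/(W(-20, -84) + y) = 1/(-96 - 6840) = 1/(-6936) = -1/6936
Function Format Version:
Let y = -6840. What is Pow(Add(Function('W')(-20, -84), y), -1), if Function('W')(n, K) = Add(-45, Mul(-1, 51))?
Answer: Rational(-1, 6936) ≈ -0.00014418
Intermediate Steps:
Function('W')(n, K) = -96 (Function('W')(n, K) = Add(-45, -51) = -96)
Pow(Add(Function('W')(-20, -84), y), -1) = Pow(Add(-96, -6840), -1) = Pow(-6936, -1) = Rational(-1, 6936)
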